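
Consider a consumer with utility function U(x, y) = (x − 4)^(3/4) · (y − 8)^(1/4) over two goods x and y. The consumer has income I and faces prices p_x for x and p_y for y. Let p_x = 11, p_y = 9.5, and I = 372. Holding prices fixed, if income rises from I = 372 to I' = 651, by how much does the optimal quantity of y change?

Δy* = 7.3421

Let x' = x−4, y' = y−8. MRS = 3·y'/x' = p_x/p_y.
After buying the subsistence bundle (4, 8), a share 0.75 of the remaining income goes to x: x* = 4 + 0.75·(I − 4p_x − 8p_y)/p_x.
Discretionary income = 372 − 4·11 − 8·9.5 = 252; y* = 8 + 0.25·252/9.5 = 14.6316.
At I' = 651: y* = 21.9737. Change: 21.9737 − 14.6316 = 7.3421.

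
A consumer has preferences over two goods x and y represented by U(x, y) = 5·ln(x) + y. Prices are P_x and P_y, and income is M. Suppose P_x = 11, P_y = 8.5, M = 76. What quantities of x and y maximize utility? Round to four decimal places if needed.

x* = 3.8636, y* = 3.9412

So x*(P_x,P_y) = 5·P_y/P_x, independent of income; and y* = (M − 5·P_y)/P_y.
At the given prices: x* = 5·8.5/11 = 3.8636, and y* = 3.9412.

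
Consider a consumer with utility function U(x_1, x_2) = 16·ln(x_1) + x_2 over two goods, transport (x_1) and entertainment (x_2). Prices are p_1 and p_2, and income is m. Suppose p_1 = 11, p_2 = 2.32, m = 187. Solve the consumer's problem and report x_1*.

Set MRS = p_1/p_2: (16/x_1)/1 = p_1/p_2.
So x_1*(p_1,p_2) = 16·p_2/p_1, independent of income; and x_2* = (m − 16·p_2)/p_2.
At the given prices: x_1* = 16·2.32/11 = 3.3745.

x_1* = 3.3745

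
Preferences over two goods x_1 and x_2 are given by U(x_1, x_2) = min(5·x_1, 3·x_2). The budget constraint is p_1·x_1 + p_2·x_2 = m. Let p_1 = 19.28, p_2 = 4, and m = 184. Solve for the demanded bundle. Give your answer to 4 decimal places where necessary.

With perfect complements, no substitution: consume in ratio x_1:x_2 = 3:5.
Budget: p_1·x_1 + p_2·(5/3)·x_1 = m, so (3·p_1 + 5·p_2)·x_1 = 3·m.
Demand: x_1*(p_1,p_2,m) = 3·m/(3·p_1 + 5·p_2), x_2* = 5·m/(3·p_1 + 5·p_2).
Here 3·19.28 + 5·4 = 77.84, giving x_1* = 7.0915 and x_2* = 11.8191.

x_1* = 7.0915, x_2* = 11.8191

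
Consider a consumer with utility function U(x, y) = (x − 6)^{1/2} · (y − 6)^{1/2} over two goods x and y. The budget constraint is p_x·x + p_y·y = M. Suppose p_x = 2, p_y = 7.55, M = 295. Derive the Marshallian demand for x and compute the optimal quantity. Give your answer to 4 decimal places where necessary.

MRS = (y−6)/(x−6). Tangency with p_x/p_y gives y−6 = (p_x/p_y)·(x−6).
Substituting into the budget: x* = 6 + 0.5·(M − 6·p_x − 6·p_y)/p_x, and y* = 6 + 0.5·(…)/p_y.
Discretionary income = 295 − 6·2 − 6·7.55 = 237.7; x* = 6 + 0.5·237.7/2 = 65.425.

x* = 65.425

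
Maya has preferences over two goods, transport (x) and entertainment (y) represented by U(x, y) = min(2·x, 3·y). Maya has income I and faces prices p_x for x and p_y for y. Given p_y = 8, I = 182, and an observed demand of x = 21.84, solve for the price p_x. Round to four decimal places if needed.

p_x = 3

Leontief preferences: the optimum is at the kink where x/3 = y/2, i.e. y = (2/3)·x.
Budget: p_x·x + p_y·(2/3)·x = I, so (3·p_x + 2·p_y)·x = 3·I.
Demand: x*(p_x,p_y,I) = 3·I/(3·p_x + 2·p_y), y* = 2·I/(3·p_x + 2·p_y).
Set x* = 21.84 in the demand function and solve for p_x: p_x = 3.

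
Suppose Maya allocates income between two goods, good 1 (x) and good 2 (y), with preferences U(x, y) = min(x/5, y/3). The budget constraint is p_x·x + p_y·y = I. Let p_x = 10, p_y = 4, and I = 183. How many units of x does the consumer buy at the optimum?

x* = 14.7581

Leontief preferences: the optimum is at the kink where x/5 = y/3, i.e. y = (3/5)·x.
Budget: p_x·x + p_y·(3/5)·x = I, so (5·p_x + 3·p_y)·x = 5·I.
Demand: x*(p_x,p_y,I) = 5·I/(5·p_x + 3·p_y), y* = 3·I/(5·p_x + 3·p_y).
Here 5·10 + 3·4 = 62, giving x* = 14.7581.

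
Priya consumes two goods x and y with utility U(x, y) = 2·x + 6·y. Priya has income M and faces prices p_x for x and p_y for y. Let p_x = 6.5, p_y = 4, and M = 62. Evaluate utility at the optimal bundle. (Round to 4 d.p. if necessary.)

Perfect substitutes: compare marginal utility per dollar. 2/p_x vs 6/p_y → 0.3077 vs 1.5.
y gives more utility per dollar, so spend all income on y: y* = M/p_y, x* = 0.
Numerically: x* = 0, y* = 15.5.
Utility at the optimum: U(0, 15.5) = 93.

V = 93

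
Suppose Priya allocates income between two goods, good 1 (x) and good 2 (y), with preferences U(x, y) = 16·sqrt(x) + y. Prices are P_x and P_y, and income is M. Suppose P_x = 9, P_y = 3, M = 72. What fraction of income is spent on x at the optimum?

share on x = 0.8889

Set MRS = P_x/P_y: 8·x^(−1/2) = P_x/P_y.
Solve: √x = 8·P_y/P_x, so x*(P_x,P_y) = (8·P_y/P_x)², and y* = (M − P_x·x*)/P_y.
Plugging in: x* = (8·3/9)² = 7.1111, y* = 2.6667.
Expenditure on x: 9·7.1111 = 64; share = 0.8889.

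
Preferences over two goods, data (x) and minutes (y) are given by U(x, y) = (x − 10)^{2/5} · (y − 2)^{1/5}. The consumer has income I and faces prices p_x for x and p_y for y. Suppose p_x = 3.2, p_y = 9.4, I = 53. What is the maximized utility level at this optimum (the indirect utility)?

V = 0.4394

MRS = 2·(y−2)/(x−10). Tangency with p_x/p_y gives y−2 = (1/2)·(p_x/p_y)·(x−10).
After buying the subsistence bundle (10, 2), a share 2/3 of the remaining income goes to x: x* = 10 + 2/3·(I − 10p_x − 2p_y)/p_x.
Discretionary income = 53 − 10·3.2 − 2·9.4 = 2.2; x* = 10 + 2/3·2.2/3.2 = 10.4583; y* = 2 + 1/3·2.2/9.4 = 2.078.
Utility at the optimum: U(10.4583, 2.078) = 0.4394.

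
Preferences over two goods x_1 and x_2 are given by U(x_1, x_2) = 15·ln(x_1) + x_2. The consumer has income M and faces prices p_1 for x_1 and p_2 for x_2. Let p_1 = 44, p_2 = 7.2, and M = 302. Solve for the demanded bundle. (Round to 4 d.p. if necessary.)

x_1* = 2.4545, x_2* = 26.9444

Set MRS = p_1/p_2: (15/x_1)/1 = p_1/p_2.
So x_1*(p_1,p_2) = 15·p_2/p_1, independent of income; and x_2* = (M − 15·p_2)/p_2.
At the given prices: x_1* = 15·7.2/44 = 2.4545, and x_2* = 26.9444.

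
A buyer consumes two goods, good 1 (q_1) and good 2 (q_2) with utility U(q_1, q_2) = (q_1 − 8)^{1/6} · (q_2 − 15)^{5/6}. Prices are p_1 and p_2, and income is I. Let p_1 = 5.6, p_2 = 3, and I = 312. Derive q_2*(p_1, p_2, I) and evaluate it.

q_2* = 76.7222

After buying the subsistence bundle (8, 15), a share 1/6 of the remaining income goes to q_1: q_1* = 8 + 1/6·(I − 8p_1 − 15p_2)/p_1.
Discretionary income = 312 − 8·5.6 − 15·3 = 222.2; q_2* = 15 + 5/6·222.2/3 = 76.7222.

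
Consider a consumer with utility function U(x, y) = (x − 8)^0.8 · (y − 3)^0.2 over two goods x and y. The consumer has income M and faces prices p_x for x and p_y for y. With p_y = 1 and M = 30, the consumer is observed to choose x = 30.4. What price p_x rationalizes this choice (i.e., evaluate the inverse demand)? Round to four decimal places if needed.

p_x = 0.75

This is Cobb-Douglas in (x−8, y−3): tangency gives 0.8·p_y·(y−3) = 0.2·p_x·(x−8).
Substituting into the budget: x* = 8 + 0.8·(M − 8·p_x − 3·p_y)/p_x, and y* = 3 + 0.2·(…)/p_y.
Set x* = 30.4 in the demand function and solve for p_x: p_x = 0.75.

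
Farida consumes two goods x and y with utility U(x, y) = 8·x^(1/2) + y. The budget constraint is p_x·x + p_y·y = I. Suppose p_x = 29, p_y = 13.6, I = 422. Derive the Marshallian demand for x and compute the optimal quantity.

Utility is quasi-linear in y; the FOC for x is 4/√x = p_x/p_y.
Solve: √x = 4·p_y/p_x, so x*(p_x,p_y) = (4·p_y/p_x)², and y* = (I − p_x·x*)/p_y.
Plugging in: x* = (4·13.6/29)² = 3.5189.

x* = 3.5189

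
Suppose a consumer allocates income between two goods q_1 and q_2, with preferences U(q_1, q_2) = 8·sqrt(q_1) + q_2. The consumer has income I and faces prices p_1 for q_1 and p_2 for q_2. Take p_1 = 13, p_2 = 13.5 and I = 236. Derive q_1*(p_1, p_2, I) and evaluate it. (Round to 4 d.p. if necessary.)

MU_q_1 = 4/√q_1, MU_q_2 = 1. Tangency: 4/√q_1 = p_1/p_2.
Solve: √q_1 = 4·p_2/p_1, so q_1*(p_1,p_2) = (4·p_2/p_1)², and q_2* = (I − p_1·q_1*)/p_2.
Plugging in: q_1* = (4·13.5/13)² = 17.2544.

q_1* = 17.2544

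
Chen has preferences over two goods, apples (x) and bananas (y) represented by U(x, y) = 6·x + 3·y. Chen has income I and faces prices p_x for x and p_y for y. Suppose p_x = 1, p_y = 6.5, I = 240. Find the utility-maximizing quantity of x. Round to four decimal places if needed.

Perfect substitutes: compare marginal utility per dollar. 6/p_x vs 3/p_y → 6 vs 0.4615.
x gives more utility per dollar, so spend all income on x: x* = I/p_x, y* = 0.
Numerically: x* = 240, y* = 0.

x* = 240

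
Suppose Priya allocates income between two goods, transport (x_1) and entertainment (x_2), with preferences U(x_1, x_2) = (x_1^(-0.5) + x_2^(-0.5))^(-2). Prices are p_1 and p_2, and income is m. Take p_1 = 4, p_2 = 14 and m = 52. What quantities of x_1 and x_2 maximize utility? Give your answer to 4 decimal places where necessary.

Numerically x_2/x_1 = 0.433798, so x_1* = 52/(4 + 14·0.433798) = 5.1622 and x_2* = 0.433798·5.1622 = 2.2394.

x_1* = 5.1622, x_2* = 2.2394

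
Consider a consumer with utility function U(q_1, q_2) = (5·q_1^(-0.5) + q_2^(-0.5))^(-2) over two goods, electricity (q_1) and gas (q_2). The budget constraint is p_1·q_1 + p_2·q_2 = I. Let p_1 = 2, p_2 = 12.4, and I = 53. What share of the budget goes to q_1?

Substitute q_2 = (q_2/q_1)·q_1 into the budget: q_1* = I/(p_1 + p_2·(q_2/q_1)).
Numerically q_2/q_1 = 0.101335, so q_1* = 53/(2 + 12.4·0.101335) = 16.2749 and q_2* = 0.101335·16.2749 = 1.6492.
Expenditure on q_1: 2·16.2749 = 32.5498; share = 0.6141.

share on q_1 = 0.6141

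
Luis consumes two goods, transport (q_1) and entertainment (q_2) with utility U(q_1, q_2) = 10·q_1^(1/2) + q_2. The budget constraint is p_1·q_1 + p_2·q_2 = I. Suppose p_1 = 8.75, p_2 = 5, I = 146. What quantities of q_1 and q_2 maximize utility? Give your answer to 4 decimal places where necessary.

q_1* = 8.1633, q_2* = 14.9143

Set MRS = p_1/p_2: 5·q_1^(−1/2) = p_1/p_2.
Solve: √q_1 = 5·p_2/p_1, so q_1*(p_1,p_2) = (5·p_2/p_1)², and q_2* = (I − p_1·q_1*)/p_2.
Plugging in: q_1* = (5·5/8.75)² = 8.1633, q_2* = 14.9143.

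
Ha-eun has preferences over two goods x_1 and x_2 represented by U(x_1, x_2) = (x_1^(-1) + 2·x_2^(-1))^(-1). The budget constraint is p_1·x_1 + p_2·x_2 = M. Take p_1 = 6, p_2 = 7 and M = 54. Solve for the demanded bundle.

MRS = MU_x_1/MU_x_2 = (1/2)·(x_2/x_1)^(2). Set equal to p_1/p_2.
Hence x_2/x_1 = (2·p_1/p_2)^(1/(2)), i.e. raised to the 0.5 power.
With the ratio pinned down, the budget gives x_1* = M/(p_1 + p_2·(x_2/x_1)) and x_2* = (x_2/x_1)·x_1*.
Numerically x_2/x_1 = 1.309307, so x_1* = 54/(6 + 7·1.309307) = 3.5608 and x_2* = 1.309307·3.5608 = 4.6622.

x_1* = 3.5608, x_2* = 4.6622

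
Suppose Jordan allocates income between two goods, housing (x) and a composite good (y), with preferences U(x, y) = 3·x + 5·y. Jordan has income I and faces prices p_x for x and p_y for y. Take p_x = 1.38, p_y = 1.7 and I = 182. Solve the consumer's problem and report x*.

y gives more utility per dollar, so spend all income on y: y* = I/p_y, x* = 0.
Numerically: x* = 0, y* = 107.0588.

x* = 0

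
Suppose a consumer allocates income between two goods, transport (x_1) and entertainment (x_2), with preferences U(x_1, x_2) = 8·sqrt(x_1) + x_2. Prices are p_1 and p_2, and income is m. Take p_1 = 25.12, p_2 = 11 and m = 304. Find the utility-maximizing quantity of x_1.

Utility is quasi-linear in x_2; the FOC for x_1 is 4/√x_1 = p_1/p_2.
Thus x_1* = (4·p_2/p_1)² — independent of m — with the rest of income spent on x_2.
Plugging in: x_1* = (4·11/25.12)² = 3.0681.

x_1* = 3.0681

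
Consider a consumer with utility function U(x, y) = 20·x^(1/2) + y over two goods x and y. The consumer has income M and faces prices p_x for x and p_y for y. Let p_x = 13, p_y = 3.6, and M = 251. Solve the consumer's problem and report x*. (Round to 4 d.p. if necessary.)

MU_x = 10/√x, MU_y = 1. Tangency: 10/√x = p_x/p_y.
Solve: √x = 10·p_y/p_x, so x*(p_x,p_y) = (10·p_y/p_x)², and y* = (M − p_x·x*)/p_y.
Plugging in: x* = (10·3.6/13)² = 7.6686.

x* = 7.6686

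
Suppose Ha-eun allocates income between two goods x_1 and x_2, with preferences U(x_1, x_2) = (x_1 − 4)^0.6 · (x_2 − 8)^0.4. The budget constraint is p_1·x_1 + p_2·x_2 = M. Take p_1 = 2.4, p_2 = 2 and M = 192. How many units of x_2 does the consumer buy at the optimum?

Substituting into the budget: x_1* = 4 + 0.6·(M − 4·p_1 − 8·p_2)/p_1, and x_2* = 8 + 0.4·(…)/p_2.
Discretionary income = 192 − 4·2.4 − 8·2 = 166.4; x_2* = 8 + 0.4·166.4/2 = 41.28.

x_2* = 41.28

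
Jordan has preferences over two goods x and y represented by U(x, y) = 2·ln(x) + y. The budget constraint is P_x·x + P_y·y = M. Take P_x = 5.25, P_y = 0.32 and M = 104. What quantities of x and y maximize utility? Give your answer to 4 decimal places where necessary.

x* = 0.1219, y* = 323

Set MRS = P_x/P_y: (2/x)/1 = P_x/P_y.
So x*(P_x,P_y) = 2·P_y/P_x, independent of income; and y* = (M − 2·P_y)/P_y.
At the given prices: x* = 2·0.32/5.25 = 0.1219, and y* = 323.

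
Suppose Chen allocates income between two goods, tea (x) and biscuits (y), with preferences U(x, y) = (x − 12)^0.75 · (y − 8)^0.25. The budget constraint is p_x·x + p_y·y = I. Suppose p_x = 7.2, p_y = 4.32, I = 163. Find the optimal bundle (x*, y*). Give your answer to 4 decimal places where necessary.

x* = 16.3792, y* = 10.4329

This is Cobb-Douglas in (x−12, y−8): tangency gives 0.75·p_y·(y−8) = 0.25·p_x·(x−12).
Substituting into the budget: x* = 12 + 0.75·(I − 12·p_x − 8·p_y)/p_x, and y* = 8 + 0.25·(…)/p_y.
Discretionary income = 163 − 12·7.2 − 8·4.32 = 42.04; x* = 12 + 0.75·42.04/7.2 = 16.3792; y* = 8 + 0.25·42.04/4.32 = 10.4329.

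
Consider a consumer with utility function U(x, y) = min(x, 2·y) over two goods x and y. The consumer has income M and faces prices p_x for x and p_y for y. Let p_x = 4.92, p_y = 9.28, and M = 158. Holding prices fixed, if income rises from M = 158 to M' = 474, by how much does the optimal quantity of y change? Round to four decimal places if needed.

Leontief preferences: the optimum is at the kink where x/2 = y/1, i.e. y = (1/2)·x.
Budget: p_x·x + p_y·(1/2)·x = M, so (2·p_x + p_y)·x = 2·M.
Demand: x*(p_x,p_y,M) = 2·M/(2·p_x + p_y), y* = M/(2·p_x + p_y).
Here 2·4.92 + 9.28 = 19.12, giving y* = 8.2636.
At M' = 474: y* = 24.7908. Change: 24.7908 − 8.2636 = 16.5272.

Δy* = 16.5272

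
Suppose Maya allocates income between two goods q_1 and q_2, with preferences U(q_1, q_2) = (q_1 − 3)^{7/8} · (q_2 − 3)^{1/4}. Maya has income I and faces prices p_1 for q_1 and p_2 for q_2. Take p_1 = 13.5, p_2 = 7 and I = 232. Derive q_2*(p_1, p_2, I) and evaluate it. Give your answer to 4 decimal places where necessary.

Discretionary income = 232 − 3·13.5 − 3·7 = 170.5; q_2* = 3 + 2/9·170.5/7 = 8.4127.

q_2* = 8.4127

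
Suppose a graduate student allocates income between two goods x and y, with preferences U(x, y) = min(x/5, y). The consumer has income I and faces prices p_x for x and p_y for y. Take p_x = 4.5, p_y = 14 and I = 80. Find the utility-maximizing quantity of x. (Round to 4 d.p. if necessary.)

Leontief preferences: the optimum is at the kink where x/5 = y/1, i.e. y = (1/5)·x.
Budget: p_x·x + p_y·(1/5)·x = I, so (5·p_x + p_y)·x = 5·I.
Demand: x*(p_x,p_y,I) = 5·I/(5·p_x + p_y), y* = I/(5·p_x + p_y).
Here 5·4.5 + 14 = 36.5, giving x* = 10.9589.

x* = 10.9589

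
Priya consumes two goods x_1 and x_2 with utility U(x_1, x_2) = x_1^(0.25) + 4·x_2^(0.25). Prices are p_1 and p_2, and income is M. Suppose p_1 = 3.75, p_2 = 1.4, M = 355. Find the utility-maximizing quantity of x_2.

x_2* = 227.7448

MU_x_1 ∝ x_1^(-0.75), MU_x_2 ∝ 4·x_2^(-0.75), so MRS = (1/4)·(x_2/x_1)^(0.75) = p_1/p_2.
Solve for the ratio: x_2/x_1 = [4·p_1/p_2]^(4/3).
Substitute x_2 = (x_2/x_1)·x_1 into the budget: x_1* = M/(p_1 + p_2·(x_2/x_1)).
Numerically x_2/x_1 = 23.62024, so x_1* = 355/(3.75 + 1.4·23.62024) = 9.6419 and x_2* = 23.62024·9.6419 = 227.7448.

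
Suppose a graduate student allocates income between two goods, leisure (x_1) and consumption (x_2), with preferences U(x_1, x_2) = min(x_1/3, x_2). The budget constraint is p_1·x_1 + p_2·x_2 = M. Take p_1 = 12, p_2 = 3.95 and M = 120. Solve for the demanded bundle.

x_1* = 9.0113, x_2* = 3.0038

With perfect complements, no substitution: consume in ratio x_1:x_2 = 3:1.
Budget: p_1·x_1 + p_2·(1/3)·x_1 = M, so (3·p_1 + p_2)·x_1 = 3·M.
Demand: x_1*(p_1,p_2,M) = 3·M/(3·p_1 + p_2), x_2* = M/(3·p_1 + p_2).
Here 3·12 + 3.95 = 39.95, giving x_1* = 9.0113 and x_2* = 3.0038.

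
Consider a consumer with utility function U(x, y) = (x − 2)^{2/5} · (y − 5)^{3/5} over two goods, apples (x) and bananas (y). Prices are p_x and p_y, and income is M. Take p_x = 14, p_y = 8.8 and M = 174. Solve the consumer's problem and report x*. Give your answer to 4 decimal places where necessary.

x* = 4.9143

Substituting into the budget: x* = 2 + 0.4·(M − 2·p_x − 5·p_y)/p_x, and y* = 5 + 0.6·(…)/p_y.
Discretionary income = 174 − 2·14 − 5·8.8 = 102; x* = 2 + 0.4·102/14 = 4.9143.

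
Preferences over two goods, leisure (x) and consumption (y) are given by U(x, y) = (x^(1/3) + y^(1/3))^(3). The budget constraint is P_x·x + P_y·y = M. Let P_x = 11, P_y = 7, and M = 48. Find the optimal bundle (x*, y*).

MRS = MU_x/MU_y = (y/x)^(2/3). Set equal to P_x/P_y.
Hence y/x = (P_x/P_y)^(1/(2/3)), i.e. raised to the 1.5 power.
With the ratio pinned down, the budget gives x* = M/(P_x + P_y·(y/x)) and y* = (y/x)·x*.
Numerically y/x = 1.96989, so x* = 48/(11 + 7·1.96989) = 1.9363 and y* = 1.96989·1.9363 = 3.8143.

x* = 1.9363, y* = 3.8143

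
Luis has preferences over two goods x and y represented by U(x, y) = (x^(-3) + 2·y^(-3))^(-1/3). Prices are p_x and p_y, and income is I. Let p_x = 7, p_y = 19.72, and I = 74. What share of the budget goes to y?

share on y = 0.7211

From the CES first-order condition, (1/2)·(y/x)^(4) = p_x/p_y.
Solve for the ratio: y/x = [2·p_x/p_y]^(0.25).
With the ratio pinned down, the budget gives x* = I/(p_x + p_y·(y/x)) and y* = (y/x)·x*.
Numerically y/x = 0.917921, so x* = 74/(7 + 19.72·0.917921) = 2.948 and y* = 0.917921·2.948 = 2.7061.
Expenditure on y: 19.72·2.7061 = 53.3637; share = 0.7211.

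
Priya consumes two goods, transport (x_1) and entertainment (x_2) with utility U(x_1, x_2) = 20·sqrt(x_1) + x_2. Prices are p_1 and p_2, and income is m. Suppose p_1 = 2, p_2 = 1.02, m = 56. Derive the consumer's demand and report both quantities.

x_1* = 26.01, x_2* = 3.902

Solve: √x_1 = 10·p_2/p_1, so x_1*(p_1,p_2) = (10·p_2/p_1)², and x_2* = (m − p_1·x_1*)/p_2.
Plugging in: x_1* = (10·1.02/2)² = 26.01, x_2* = 3.902.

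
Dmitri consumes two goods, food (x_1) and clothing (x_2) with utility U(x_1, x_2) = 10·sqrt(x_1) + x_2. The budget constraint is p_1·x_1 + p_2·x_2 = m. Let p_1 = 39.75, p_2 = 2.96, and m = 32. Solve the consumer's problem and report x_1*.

Set MRS = p_1/p_2: 5·x_1^(−1/2) = p_1/p_2.
Solve: √x_1 = 5·p_2/p_1, so x_1*(p_1,p_2) = (5·p_2/p_1)², and x_2* = (m − p_1·x_1*)/p_2.
Plugging in: x_1* = (5·2.96/39.75)² = 0.1386.

x_1* = 0.1386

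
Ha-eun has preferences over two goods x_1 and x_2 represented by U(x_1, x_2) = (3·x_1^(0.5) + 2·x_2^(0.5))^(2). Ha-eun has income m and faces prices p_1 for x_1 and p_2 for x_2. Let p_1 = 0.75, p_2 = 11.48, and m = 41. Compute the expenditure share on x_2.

From the CES first-order condition, (3/2)·(x_2/x_1)^(0.5) = p_1/p_2.
Hence x_2/x_1 = ((2/3)·p_1/p_2)^(1/(0.5)), i.e. raised to the 2 power.
Substitute x_2 = (x_2/x_1)·x_1 into the budget: x_1* = m/(p_1 + p_2·(x_2/x_1)).
Numerically x_2/x_1 = 0.001897, so x_1* = 41/(0.75 + 11.48·0.001897) = 53.1242 and x_2* = 0.001897·53.1242 = 0.1008.
Expenditure on x_2: 11.48·0.1008 = 1.1569; share = 0.0282.

share on x_2 = 0.0282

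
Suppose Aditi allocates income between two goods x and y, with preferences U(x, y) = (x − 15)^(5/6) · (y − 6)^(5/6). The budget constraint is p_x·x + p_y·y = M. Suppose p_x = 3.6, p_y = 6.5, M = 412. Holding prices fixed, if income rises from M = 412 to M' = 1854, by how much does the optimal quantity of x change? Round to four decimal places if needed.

Δx* = 200.2778

After buying the subsistence bundle (15, 6), a share 0.5 of the remaining income goes to x: x* = 15 + 0.5·(M − 15p_x − 6p_y)/p_x.
Discretionary income = 412 − 15·3.6 − 6·6.5 = 319; x* = 15 + 0.5·319/3.6 = 59.3056.
At M' = 1854: x* = 259.5833. Change: 259.5833 − 59.3056 = 200.2778.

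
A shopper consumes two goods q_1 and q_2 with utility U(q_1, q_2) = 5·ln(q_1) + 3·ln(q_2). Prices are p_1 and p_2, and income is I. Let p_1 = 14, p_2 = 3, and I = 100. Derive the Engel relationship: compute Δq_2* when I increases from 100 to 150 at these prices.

Δq_2* = 6.25

MU_q_1/MU_q_2 = (5·q_2)/(3·q_1); tangency sets this equal to p_1/p_2.
Rearranging, p_2·q_2 = (3/5)·p_1·q_1. Substituting into the budget gives p_1·q_1·(1 + (3/5)) = I.
Demand: q_1*(p_1,p_2,I) = 0.625·I/p_1 and q_2* = 0.375·I/p_2.
At p_1=14, p_2=3, I=100: q_2* = 0.375·100/3 = 12.5.
At I' = 150: q_2* = 18.75. Change: 18.75 − 12.5 = 6.25.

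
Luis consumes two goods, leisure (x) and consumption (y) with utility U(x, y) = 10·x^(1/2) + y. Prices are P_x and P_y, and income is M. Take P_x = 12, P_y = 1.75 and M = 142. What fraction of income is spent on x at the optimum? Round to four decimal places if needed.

MU_x = 5/√x, MU_y = 1. Tangency: 5/√x = P_x/P_y.
Thus x* = (5·P_y/P_x)² — independent of M — with the rest of income spent on y.
Plugging in: x* = (5·1.75/12)² = 0.5317, y* = 77.497.
Expenditure on x: 12·0.5317 = 6.3802; share = 0.0449.

share on x = 0.0449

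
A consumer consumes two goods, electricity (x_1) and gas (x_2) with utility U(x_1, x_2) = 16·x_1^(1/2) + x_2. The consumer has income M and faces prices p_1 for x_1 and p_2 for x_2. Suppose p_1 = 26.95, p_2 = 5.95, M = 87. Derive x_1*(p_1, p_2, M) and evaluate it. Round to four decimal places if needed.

Set MRS = p_1/p_2: 8·x_1^(−1/2) = p_1/p_2.
Thus x_1* = (8·p_2/p_1)² — independent of M — with the rest of income spent on x_2.
Plugging in: x_1* = (8·5.95/26.95)² = 3.1196.

x_1* = 3.1196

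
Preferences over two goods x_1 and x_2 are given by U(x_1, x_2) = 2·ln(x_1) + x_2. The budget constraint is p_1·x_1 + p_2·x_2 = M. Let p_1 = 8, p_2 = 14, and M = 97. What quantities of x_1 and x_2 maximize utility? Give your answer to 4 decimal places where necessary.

MU_x_1 = 2/x_1, MU_x_2 = 1. Tangency: 2/x_1 = p_1/p_2.
So x_1*(p_1,p_2) = 2·p_2/p_1, independent of income; and x_2* = (M − 2·p_2)/p_2.
At the given prices: x_1* = 2·14/8 = 3.5, and x_2* = 4.9286.

x_1* = 3.5, x_2* = 4.9286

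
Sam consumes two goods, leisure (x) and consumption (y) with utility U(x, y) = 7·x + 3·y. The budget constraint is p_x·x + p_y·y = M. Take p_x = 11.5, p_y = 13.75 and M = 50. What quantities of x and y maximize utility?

Linear utility — the consumer picks whichever good has higher MU/price: 7/11.5 = 0.6087 vs 3/13.75 = 0.2182.
x gives more utility per dollar, so spend all income on x: x* = M/p_x, y* = 0.
Numerically: x* = 4.3478, y* = 0.

x* = 4.3478, y* = 0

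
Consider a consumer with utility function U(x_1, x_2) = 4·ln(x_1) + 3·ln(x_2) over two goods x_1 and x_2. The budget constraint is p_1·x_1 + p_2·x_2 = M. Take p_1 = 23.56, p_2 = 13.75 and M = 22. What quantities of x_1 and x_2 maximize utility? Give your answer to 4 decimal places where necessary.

The MRS is (4/3)·x_2/x_1. Set MRS = p_1/p_2.
Rearranging, p_2·x_2 = (3/4)·p_1·x_1. Substituting into the budget gives p_1·x_1·(1 + (3/4)) = M.
Demand: x_1*(p_1,p_2,M) = 4/7·M/p_1 and x_2* = 3/7·M/p_2.
At p_1=23.56, p_2=13.75, M=22: x_1* = 4/7·22/23.56 = 0.5336, x_2* = 0.6857.

x_1* = 0.5336, x_2* = 0.6857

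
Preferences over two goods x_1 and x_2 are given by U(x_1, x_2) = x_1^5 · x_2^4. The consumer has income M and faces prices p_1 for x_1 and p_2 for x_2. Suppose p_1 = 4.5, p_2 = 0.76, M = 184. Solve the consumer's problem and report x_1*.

x_1* = 22.716

Tangency: MRS = (5/4)·x_2/x_1 = p_1/p_2.
Rearranging, p_2·x_2 = (4/5)·p_1·x_1. Substituting into the budget gives p_1·x_1·(1 + (4/5)) = M.
Demand: x_1*(p_1,p_2,M) = 5/9·M/p_1 and x_2* = 4/9·M/p_2.
At p_1=4.5, p_2=0.76, M=184: x_1* = 5/9·184/4.5 = 22.716.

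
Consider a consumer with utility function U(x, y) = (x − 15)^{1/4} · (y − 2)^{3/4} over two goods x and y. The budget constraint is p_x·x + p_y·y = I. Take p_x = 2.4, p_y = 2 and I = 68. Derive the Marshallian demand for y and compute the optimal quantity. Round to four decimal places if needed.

y* = 12.5

Let x' = x−15, y' = y−2. MRS = (1/3)·y'/x' = p_x/p_y.
After buying the subsistence bundle (15, 2), a share 0.25 of the remaining income goes to x: x* = 15 + 0.25·(I − 15p_x − 2p_y)/p_x.
Discretionary income = 68 − 15·2.4 − 2·2 = 28; y* = 2 + 0.75·28/2 = 12.5.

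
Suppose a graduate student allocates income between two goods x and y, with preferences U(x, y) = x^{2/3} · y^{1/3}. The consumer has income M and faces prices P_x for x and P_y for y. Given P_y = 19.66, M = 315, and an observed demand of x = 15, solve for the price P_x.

MU_x/MU_y = (2/3·y)/(1/3·x); tangency sets this equal to P_x/P_y.
Rearranging, P_y·y = (1/2)·P_x·x. Substituting into the budget gives P_x·x·(1 + (1/2)) = M.
Demand: x*(P_x,P_y,M) = 2/3·M/P_x and y* = 1/3·M/P_y.
Set x* = 15 in the demand function and solve for P_x: P_x = 14.

P_x = 14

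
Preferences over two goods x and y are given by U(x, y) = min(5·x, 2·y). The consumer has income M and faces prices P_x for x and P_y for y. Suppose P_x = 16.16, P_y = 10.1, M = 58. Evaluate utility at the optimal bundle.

Demand: x*(P_x,P_y,M) = 2·M/(2·P_x + 5·P_y), y* = 5·M/(2·P_x + 5·P_y).
Here 2·16.16 + 5·10.1 = 82.82, giving x* = 1.4006 and y* = 3.5016.
Utility at the optimum: U(1.4006, 3.5016) = 7.0031.

V = 7.0031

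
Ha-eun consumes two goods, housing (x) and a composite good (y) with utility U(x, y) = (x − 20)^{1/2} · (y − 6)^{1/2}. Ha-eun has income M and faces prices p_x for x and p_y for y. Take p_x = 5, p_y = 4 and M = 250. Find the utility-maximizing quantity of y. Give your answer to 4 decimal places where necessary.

y* = 21.75

Let x' = x−20, y' = y−6. MRS = y'/x' = p_x/p_y.
After buying the subsistence bundle (20, 6), a share 0.5 of the remaining income goes to x: x* = 20 + 0.5·(M − 20p_x − 6p_y)/p_x.
Discretionary income = 250 − 20·5 − 6·4 = 126; y* = 6 + 0.5·126/4 = 21.75.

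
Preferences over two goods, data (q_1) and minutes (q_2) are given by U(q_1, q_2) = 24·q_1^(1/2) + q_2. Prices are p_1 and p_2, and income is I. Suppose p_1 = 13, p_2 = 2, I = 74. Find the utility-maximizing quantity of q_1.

Plugging in: q_1* = (12·2/13)² = 3.4083.

q_1* = 3.4083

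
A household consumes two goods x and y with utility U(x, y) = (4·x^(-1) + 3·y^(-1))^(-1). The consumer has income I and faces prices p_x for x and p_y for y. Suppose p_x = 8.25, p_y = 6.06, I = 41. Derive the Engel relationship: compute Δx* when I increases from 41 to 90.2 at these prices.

MU_x ∝ 4·x^(-2), MU_y ∝ 3·y^(-2), so MRS = (4/3)·(y/x)^(2) = p_x/p_y.
Hence y/x = ((3/4)·p_x/p_y)^(1/(2)), i.e. raised to the 0.5 power.
Substitute y = (y/x)·x into the budget: x* = I/(p_x + p_y·(y/x)).
Numerically y/x = 1.010465, so x* = 41/(8.25 + 6.06·1.010465) = 2.8525.
At I' = 90.2: x* = 6.2755. Change: 6.2755 − 2.8525 = 3.423.

Δx* = 3.423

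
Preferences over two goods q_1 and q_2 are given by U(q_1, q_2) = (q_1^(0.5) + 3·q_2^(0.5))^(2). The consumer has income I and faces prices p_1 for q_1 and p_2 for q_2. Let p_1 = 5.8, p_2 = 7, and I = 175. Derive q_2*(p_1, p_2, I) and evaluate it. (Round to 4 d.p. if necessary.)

With the ratio pinned down, the budget gives q_1* = I/(p_1 + p_2·(q_2/q_1)) and q_2* = (q_2/q_1)·q_1*.
Numerically q_2/q_1 = 6.178776, so q_1* = 175/(5.8 + 7·6.178776) = 3.5677 and q_2* = 6.178776·3.5677 = 22.0439.

q_2* = 22.0439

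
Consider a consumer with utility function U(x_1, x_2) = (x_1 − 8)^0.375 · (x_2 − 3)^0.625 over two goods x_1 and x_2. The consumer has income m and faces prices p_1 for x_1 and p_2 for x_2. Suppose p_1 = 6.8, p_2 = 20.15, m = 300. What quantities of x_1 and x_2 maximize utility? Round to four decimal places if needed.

x_1* = 18.2105, x_2* = 8.7429

MRS = (3/5)·(x_2−3)/(x_1−8). Tangency with p_1/p_2 gives x_2−3 = (5/3)·(p_1/p_2)·(x_1−8).
After buying the subsistence bundle (8, 3), a share 0.375 of the remaining income goes to x_1: x_1* = 8 + 0.375·(m − 8p_1 − 3p_2)/p_1.
Discretionary income = 300 − 8·6.8 − 3·20.15 = 185.15; x_1* = 8 + 0.375·185.15/6.8 = 18.2105; x_2* = 3 + 0.625·185.15/20.15 = 8.7429.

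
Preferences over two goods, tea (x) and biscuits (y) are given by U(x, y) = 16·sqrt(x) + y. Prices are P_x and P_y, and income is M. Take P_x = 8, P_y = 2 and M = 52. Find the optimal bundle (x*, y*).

x* = 4, y* = 10

Thus x* = (8·P_y/P_x)² — independent of M — with the rest of income spent on y.
Plugging in: x* = (8·2/8)² = 4, y* = 10.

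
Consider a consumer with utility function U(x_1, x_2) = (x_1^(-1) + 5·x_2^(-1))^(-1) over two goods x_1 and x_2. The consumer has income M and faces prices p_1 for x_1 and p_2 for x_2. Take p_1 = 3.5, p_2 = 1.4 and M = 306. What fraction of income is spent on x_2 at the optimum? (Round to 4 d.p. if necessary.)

Numerically x_2/x_1 = 3.535534, so x_1* = 306/(3.5 + 1.4·3.535534) = 36.2141 and x_2* = 3.535534·36.2141 = 128.0362.
Expenditure on x_2: 1.4·128.0362 = 179.2506; share = 0.5858.

share on x_2 = 0.5858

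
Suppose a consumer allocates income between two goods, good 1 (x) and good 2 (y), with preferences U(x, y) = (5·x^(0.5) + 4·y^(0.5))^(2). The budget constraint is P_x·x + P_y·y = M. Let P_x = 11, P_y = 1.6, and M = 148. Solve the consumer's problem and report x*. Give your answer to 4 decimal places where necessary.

x* = 2.4916

From the CES first-order condition, (5/4)·(y/x)^(0.5) = P_x/P_y.
Solve for the ratio: y/x = [(4/5)·P_x/P_y]^(2).
Substitute y = (y/x)·x into the budget: x* = M/(P_x + P_y·(y/x)).
Numerically y/x = 30.25, so x* = 148/(11 + 1.6·30.25) = 2.4916.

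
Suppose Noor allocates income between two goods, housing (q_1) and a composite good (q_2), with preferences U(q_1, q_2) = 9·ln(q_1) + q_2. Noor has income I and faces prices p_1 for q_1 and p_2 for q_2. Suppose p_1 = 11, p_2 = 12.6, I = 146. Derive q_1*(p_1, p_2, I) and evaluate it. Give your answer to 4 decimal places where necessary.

q_1* = 10.3091

So q_1*(p_1,p_2) = 9·p_2/p_1, independent of income; and q_2* = (I − 9·p_2)/p_2.
At the given prices: q_1* = 9·12.6/11 = 10.3091.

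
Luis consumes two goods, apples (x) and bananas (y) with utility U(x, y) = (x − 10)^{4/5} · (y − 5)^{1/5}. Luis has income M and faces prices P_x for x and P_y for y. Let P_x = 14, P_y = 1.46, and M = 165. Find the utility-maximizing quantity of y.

y* = 7.4247

After buying the subsistence bundle (10, 5), a share 0.8 of the remaining income goes to x: x* = 10 + 0.8·(M − 10P_x − 5P_y)/P_x.
Discretionary income = 165 − 10·14 − 5·1.46 = 17.7; y* = 5 + 0.2·17.7/1.46 = 7.4247.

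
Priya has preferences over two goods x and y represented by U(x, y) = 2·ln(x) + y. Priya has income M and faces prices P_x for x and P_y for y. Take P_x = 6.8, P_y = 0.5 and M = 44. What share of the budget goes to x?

share on x = 0.0227

MU_x = 2/x, MU_y = 1. Tangency: 2/x = P_x/P_y.
So x*(P_x,P_y) = 2·P_y/P_x, independent of income; and y* = (M − 2·P_y)/P_y.
At the given prices: x* = 2·0.5/6.8 = 0.1471, and y* = 86.
Expenditure on x: 6.8·0.1471 = 1; share = 0.0227.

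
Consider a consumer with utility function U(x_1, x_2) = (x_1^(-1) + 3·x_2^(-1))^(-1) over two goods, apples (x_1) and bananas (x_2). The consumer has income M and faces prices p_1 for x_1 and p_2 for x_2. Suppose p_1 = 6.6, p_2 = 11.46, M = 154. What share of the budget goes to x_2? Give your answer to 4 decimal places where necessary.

share on x_2 = 0.6953

MRS = MU_x_1/MU_x_2 = (1/3)·(x_2/x_1)^(2). Set equal to p_1/p_2.
Solve for the ratio: x_2/x_1 = [3·p_1/p_2]^(0.5).
Substitute x_2 = (x_2/x_1)·x_1 into the budget: x_1* = M/(p_1 + p_2·(x_2/x_1)).
Numerically x_2/x_1 = 1.314439, so x_1* = 154/(6.6 + 11.46·1.314439) = 7.1087 and x_2* = 1.314439·7.1087 = 9.344.
Expenditure on x_2: 11.46·9.344 = 107.0823; share = 0.6953.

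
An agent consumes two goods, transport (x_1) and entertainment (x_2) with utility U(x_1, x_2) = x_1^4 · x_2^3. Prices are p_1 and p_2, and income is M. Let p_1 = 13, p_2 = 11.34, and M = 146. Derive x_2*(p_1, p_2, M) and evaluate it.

x_2* = 5.5178

MU_x_1/MU_x_2 = (4·x_2)/(3·x_1); tangency sets this equal to p_1/p_2.
Rearranging, p_2·x_2 = (3/4)·p_1·x_1. Substituting into the budget gives p_1·x_1·(1 + (3/4)) = M.
Demand: x_1*(p_1,p_2,M) = 4/7·M/p_1 and x_2* = 3/7·M/p_2.
At p_1=13, p_2=11.34, M=146: x_2* = 3/7·146/11.34 = 5.5178.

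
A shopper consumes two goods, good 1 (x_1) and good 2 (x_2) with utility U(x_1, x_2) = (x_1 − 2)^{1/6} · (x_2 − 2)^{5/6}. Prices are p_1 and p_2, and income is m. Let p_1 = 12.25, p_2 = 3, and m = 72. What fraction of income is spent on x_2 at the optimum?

share on x_2 = 0.5637

MRS = (1/5)·(x_2−2)/(x_1−2). Tangency with p_1/p_2 gives x_2−2 = 5·(p_1/p_2)·(x_1−2).
After buying the subsistence bundle (2, 2), a share 1/6 of the remaining income goes to x_1: x_1* = 2 + 1/6·(m − 2p_1 − 2p_2)/p_1.
Discretionary income = 72 − 2·12.25 − 2·3 = 41.5; x_1* = 2 + 1/6·41.5/12.25 = 2.5646; x_2* = 2 + 5/6·41.5/3 = 13.5278.
Expenditure on x_2: 3·13.5278 = 40.5833; share = 0.5637.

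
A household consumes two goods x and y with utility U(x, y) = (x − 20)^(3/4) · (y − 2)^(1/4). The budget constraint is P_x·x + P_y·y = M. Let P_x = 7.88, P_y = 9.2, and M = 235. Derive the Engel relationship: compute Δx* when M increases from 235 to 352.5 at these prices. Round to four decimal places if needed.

Discretionary income = 235 − 20·7.88 − 2·9.2 = 59; x* = 20 + 0.75·59/7.88 = 25.6155.
At M' = 352.5: x* = 36.7989. Change: 36.7989 − 25.6155 = 11.1834.

Δx* = 11.1834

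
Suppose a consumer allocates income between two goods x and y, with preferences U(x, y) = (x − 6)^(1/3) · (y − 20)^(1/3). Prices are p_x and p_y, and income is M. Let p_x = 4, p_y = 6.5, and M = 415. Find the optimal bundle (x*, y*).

Let x' = x−6, y' = y−20. MRS = y'/x' = p_x/p_y.
After buying the subsistence bundle (6, 20), a share 0.5 of the remaining income goes to x: x* = 6 + 0.5·(M − 6p_x − 20p_y)/p_x.
Discretionary income = 415 − 6·4 − 20·6.5 = 261; x* = 6 + 0.5·261/4 = 38.625; y* = 20 + 0.5·261/6.5 = 40.0769.

x* = 38.625, y* = 40.0769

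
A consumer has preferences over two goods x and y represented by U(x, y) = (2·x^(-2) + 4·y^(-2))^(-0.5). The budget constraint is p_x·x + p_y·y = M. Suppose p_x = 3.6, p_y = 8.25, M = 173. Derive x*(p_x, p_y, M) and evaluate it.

From the CES first-order condition, (1/2)·(y/x)^(3) = p_x/p_y.
Solve for the ratio: y/x = [2·p_x/p_y]^(1/3).
Substitute y = (y/x)·x into the budget: x* = M/(p_x + p_y·(y/x)).
Numerically y/x = 0.955637, so x* = 173/(3.6 + 8.25·0.955637) = 15.0644.

x* = 15.0644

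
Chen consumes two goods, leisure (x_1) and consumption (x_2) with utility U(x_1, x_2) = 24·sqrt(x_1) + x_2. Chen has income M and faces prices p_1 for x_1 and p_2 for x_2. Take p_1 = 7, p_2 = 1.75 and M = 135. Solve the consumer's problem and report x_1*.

x_1* = 9

Utility is quasi-linear in x_2; the FOC for x_1 is 12/√x_1 = p_1/p_2.
Solve: √x_1 = 12·p_2/p_1, so x_1*(p_1,p_2) = (12·p_2/p_1)², and x_2* = (M − p_1·x_1*)/p_2.
Plugging in: x_1* = (12·1.75/7)² = 9.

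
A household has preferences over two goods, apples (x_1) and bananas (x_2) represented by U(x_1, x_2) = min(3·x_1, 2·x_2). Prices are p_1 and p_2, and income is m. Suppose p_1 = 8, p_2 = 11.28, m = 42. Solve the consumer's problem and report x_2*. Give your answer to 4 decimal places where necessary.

With perfect complements, no substitution: consume in ratio x_1:x_2 = 2:3.
Budget: p_1·x_1 + p_2·(3/2)·x_1 = m, so (2·p_1 + 3·p_2)·x_1 = 2·m.
Demand: x_1*(p_1,p_2,m) = 2·m/(2·p_1 + 3·p_2), x_2* = 3·m/(2·p_1 + 3·p_2).
Here 2·8 + 3·11.28 = 49.84, giving x_2* = 2.5281.

x_2* = 2.5281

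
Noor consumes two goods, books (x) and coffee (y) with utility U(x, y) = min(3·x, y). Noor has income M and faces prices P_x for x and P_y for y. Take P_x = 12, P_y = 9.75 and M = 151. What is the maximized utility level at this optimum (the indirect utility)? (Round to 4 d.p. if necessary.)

With perfect complements, no substitution: consume in ratio x:y = 1:3.
Budget: P_x·x + P_y·3·x = M, so (P_x + 3·P_y)·x = M.
Demand: x*(P_x,P_y,M) = M/(P_x + 3·P_y), y* = 3·M/(P_x + 3·P_y).
Here 12 + 3·9.75 = 41.25, giving x* = 3.6606 and y* = 10.9818.
Utility at the optimum: U(3.6606, 10.9818) = 10.9818.

V = 10.9818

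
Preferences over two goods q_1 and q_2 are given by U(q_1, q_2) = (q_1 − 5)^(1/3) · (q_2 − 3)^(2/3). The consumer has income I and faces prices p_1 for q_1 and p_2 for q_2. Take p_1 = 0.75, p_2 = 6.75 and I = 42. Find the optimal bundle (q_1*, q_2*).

This is Cobb-Douglas in (q_1−5, q_2−3): tangency gives 1/3·p_2·(q_2−3) = 2/3·p_1·(q_1−5).
After buying the subsistence bundle (5, 3), a share 1/3 of the remaining income goes to q_1: q_1* = 5 + 1/3·(I − 5p_1 − 3p_2)/p_1.
Discretionary income = 42 − 5·0.75 − 3·6.75 = 18; q_1* = 5 + 1/3·18/0.75 = 13; q_2* = 3 + 2/3·18/6.75 = 4.7778.

q_1* = 13, q_2* = 4.7778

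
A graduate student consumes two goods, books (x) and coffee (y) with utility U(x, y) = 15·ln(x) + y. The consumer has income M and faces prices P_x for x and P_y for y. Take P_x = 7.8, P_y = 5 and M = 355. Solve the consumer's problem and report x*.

Set MRS = P_x/P_y: (15/x)/1 = P_x/P_y.
So x*(P_x,P_y) = 15·P_y/P_x, independent of income; and y* = (M − 15·P_y)/P_y.
At the given prices: x* = 15·5/7.8 = 9.6154.

x* = 9.6154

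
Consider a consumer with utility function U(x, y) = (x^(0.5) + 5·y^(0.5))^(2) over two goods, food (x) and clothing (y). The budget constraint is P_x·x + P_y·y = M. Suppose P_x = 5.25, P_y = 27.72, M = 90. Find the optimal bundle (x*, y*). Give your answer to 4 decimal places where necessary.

x* = 2.9892, y* = 2.6806

MRS = MU_x/MU_y = (1/5)·(y/x)^(0.5). Set equal to P_x/P_y.
Hence y/x = (5·P_x/P_y)^(1/(0.5)), i.e. raised to the 2 power.
With the ratio pinned down, the budget gives x* = M/(P_x + P_y·(y/x)) and y* = (y/x)·x*.
Numerically y/x = 0.896752, so x* = 90/(5.25 + 27.72·0.896752) = 2.9892 and y* = 0.896752·2.9892 = 2.6806.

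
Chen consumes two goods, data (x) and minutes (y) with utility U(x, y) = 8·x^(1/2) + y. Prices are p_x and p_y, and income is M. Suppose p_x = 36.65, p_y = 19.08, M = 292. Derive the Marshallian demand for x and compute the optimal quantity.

Set MRS = p_x/p_y: 4·x^(−1/2) = p_x/p_y.
Thus x* = (4·p_y/p_x)² — independent of M — with the rest of income spent on y.
Plugging in: x* = (4·19.08/36.65)² = 4.3364.

x* = 4.3364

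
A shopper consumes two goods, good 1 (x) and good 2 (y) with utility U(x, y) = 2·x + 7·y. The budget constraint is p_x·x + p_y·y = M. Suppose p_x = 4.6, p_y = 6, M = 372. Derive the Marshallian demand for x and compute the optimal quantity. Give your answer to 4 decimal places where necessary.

x* = 0

Linear utility — the consumer picks whichever good has higher MU/price: 2/4.6 = 0.4348 vs 7/6 = 1.1667.
y gives more utility per dollar, so spend all income on y: y* = M/p_y, x* = 0.
Numerically: x* = 0, y* = 62.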